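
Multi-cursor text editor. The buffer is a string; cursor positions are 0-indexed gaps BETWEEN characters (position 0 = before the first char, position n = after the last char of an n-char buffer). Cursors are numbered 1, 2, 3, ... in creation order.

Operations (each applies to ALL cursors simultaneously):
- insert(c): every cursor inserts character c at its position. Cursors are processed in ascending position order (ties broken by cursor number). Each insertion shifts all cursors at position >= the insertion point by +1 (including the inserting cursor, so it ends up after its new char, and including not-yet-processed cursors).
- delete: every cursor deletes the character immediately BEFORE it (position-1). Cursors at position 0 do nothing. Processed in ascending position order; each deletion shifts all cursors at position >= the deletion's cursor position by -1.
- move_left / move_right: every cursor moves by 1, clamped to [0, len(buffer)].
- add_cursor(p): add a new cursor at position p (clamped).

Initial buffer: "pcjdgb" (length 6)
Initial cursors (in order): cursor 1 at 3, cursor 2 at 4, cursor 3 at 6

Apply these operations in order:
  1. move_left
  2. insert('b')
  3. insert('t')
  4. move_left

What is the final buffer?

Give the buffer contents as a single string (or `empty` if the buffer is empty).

After op 1 (move_left): buffer="pcjdgb" (len 6), cursors c1@2 c2@3 c3@5, authorship ......
After op 2 (insert('b')): buffer="pcbjbdgbb" (len 9), cursors c1@3 c2@5 c3@8, authorship ..1.2..3.
After op 3 (insert('t')): buffer="pcbtjbtdgbtb" (len 12), cursors c1@4 c2@7 c3@11, authorship ..11.22..33.
After op 4 (move_left): buffer="pcbtjbtdgbtb" (len 12), cursors c1@3 c2@6 c3@10, authorship ..11.22..33.

Answer: pcbtjbtdgbtb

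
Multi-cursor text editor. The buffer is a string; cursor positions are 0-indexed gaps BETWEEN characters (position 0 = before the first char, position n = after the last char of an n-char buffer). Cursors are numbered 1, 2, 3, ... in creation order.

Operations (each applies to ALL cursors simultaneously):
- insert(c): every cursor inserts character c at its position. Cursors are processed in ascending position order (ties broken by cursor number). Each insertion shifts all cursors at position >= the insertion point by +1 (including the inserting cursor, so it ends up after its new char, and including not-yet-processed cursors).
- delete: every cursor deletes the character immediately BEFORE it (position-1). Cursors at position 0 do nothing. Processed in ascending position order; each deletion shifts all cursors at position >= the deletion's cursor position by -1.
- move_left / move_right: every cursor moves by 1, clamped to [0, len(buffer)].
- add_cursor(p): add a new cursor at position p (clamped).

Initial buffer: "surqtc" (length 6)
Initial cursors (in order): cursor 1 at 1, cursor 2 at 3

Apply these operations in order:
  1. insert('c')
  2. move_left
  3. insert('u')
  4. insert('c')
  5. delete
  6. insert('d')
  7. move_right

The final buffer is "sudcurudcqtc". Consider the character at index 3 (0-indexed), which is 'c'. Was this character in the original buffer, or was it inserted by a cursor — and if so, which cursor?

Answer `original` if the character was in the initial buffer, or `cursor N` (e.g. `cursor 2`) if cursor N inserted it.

After op 1 (insert('c')): buffer="scurcqtc" (len 8), cursors c1@2 c2@5, authorship .1..2...
After op 2 (move_left): buffer="scurcqtc" (len 8), cursors c1@1 c2@4, authorship .1..2...
After op 3 (insert('u')): buffer="sucurucqtc" (len 10), cursors c1@2 c2@6, authorship .11..22...
After op 4 (insert('c')): buffer="succuruccqtc" (len 12), cursors c1@3 c2@8, authorship .111..222...
After op 5 (delete): buffer="sucurucqtc" (len 10), cursors c1@2 c2@6, authorship .11..22...
After op 6 (insert('d')): buffer="sudcurudcqtc" (len 12), cursors c1@3 c2@8, authorship .111..222...
After op 7 (move_right): buffer="sudcurudcqtc" (len 12), cursors c1@4 c2@9, authorship .111..222...
Authorship (.=original, N=cursor N): . 1 1 1 . . 2 2 2 . . .
Index 3: author = 1

Answer: cursor 1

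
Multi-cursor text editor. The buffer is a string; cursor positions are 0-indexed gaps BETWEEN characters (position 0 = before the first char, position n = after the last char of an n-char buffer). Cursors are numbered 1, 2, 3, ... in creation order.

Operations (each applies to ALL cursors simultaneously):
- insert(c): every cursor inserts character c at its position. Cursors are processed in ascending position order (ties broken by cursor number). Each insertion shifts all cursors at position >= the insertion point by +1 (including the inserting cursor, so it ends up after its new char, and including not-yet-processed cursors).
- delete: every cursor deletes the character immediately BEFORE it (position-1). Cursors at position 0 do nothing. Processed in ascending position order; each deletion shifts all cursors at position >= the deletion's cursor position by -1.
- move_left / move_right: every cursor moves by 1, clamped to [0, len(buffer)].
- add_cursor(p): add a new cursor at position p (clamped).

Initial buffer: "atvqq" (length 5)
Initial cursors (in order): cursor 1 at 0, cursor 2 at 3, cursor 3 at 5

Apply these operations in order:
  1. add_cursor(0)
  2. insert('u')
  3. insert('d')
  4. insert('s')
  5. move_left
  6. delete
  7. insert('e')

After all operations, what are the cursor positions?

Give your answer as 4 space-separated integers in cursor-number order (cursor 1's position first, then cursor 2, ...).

After op 1 (add_cursor(0)): buffer="atvqq" (len 5), cursors c1@0 c4@0 c2@3 c3@5, authorship .....
After op 2 (insert('u')): buffer="uuatvuqqu" (len 9), cursors c1@2 c4@2 c2@6 c3@9, authorship 14...2..3
After op 3 (insert('d')): buffer="uuddatvudqqud" (len 13), cursors c1@4 c4@4 c2@9 c3@13, authorship 1414...22..33
After op 4 (insert('s')): buffer="uuddssatvudsqquds" (len 17), cursors c1@6 c4@6 c2@12 c3@17, authorship 141414...222..333
After op 5 (move_left): buffer="uuddssatvudsqquds" (len 17), cursors c1@5 c4@5 c2@11 c3@16, authorship 141414...222..333
After op 6 (delete): buffer="uudsatvusqqus" (len 13), cursors c1@3 c4@3 c2@8 c3@12, authorship 1414...22..33
After op 7 (insert('e')): buffer="uudeesatvuesqques" (len 17), cursors c1@5 c4@5 c2@11 c3@16, authorship 141144...222..333

Answer: 5 11 16 5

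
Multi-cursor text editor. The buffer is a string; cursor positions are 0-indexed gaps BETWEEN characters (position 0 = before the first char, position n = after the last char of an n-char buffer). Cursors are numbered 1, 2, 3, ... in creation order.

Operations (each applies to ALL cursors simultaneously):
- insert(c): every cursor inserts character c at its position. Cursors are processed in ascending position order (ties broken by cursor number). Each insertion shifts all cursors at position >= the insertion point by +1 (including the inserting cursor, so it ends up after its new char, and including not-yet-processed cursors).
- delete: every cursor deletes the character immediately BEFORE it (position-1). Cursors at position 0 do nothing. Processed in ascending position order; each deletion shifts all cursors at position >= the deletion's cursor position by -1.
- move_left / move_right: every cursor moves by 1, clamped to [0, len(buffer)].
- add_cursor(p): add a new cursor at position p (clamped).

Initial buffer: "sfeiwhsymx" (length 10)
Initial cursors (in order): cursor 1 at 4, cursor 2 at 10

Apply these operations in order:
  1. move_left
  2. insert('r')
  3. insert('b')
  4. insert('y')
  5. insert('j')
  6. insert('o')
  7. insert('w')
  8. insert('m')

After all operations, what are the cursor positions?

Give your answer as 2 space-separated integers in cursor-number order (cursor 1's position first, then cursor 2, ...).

Answer: 10 23

Derivation:
After op 1 (move_left): buffer="sfeiwhsymx" (len 10), cursors c1@3 c2@9, authorship ..........
After op 2 (insert('r')): buffer="sferiwhsymrx" (len 12), cursors c1@4 c2@11, authorship ...1......2.
After op 3 (insert('b')): buffer="sferbiwhsymrbx" (len 14), cursors c1@5 c2@13, authorship ...11......22.
After op 4 (insert('y')): buffer="sferbyiwhsymrbyx" (len 16), cursors c1@6 c2@15, authorship ...111......222.
After op 5 (insert('j')): buffer="sferbyjiwhsymrbyjx" (len 18), cursors c1@7 c2@17, authorship ...1111......2222.
After op 6 (insert('o')): buffer="sferbyjoiwhsymrbyjox" (len 20), cursors c1@8 c2@19, authorship ...11111......22222.
After op 7 (insert('w')): buffer="sferbyjowiwhsymrbyjowx" (len 22), cursors c1@9 c2@21, authorship ...111111......222222.
After op 8 (insert('m')): buffer="sferbyjowmiwhsymrbyjowmx" (len 24), cursors c1@10 c2@23, authorship ...1111111......2222222.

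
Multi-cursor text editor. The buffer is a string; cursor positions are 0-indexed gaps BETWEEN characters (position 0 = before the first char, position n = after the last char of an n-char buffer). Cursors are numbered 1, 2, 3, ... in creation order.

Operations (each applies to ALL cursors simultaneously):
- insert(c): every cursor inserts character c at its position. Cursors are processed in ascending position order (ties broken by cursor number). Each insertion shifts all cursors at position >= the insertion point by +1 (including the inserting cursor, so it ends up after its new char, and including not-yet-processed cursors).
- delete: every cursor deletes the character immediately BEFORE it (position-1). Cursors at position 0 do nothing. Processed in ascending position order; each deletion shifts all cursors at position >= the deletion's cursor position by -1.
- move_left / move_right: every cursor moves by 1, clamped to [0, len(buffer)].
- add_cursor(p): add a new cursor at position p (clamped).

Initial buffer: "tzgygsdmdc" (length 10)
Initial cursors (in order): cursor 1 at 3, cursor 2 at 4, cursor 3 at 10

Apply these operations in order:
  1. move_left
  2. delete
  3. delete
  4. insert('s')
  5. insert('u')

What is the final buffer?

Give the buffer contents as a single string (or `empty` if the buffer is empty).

After op 1 (move_left): buffer="tzgygsdmdc" (len 10), cursors c1@2 c2@3 c3@9, authorship ..........
After op 2 (delete): buffer="tygsdmc" (len 7), cursors c1@1 c2@1 c3@6, authorship .......
After op 3 (delete): buffer="ygsdc" (len 5), cursors c1@0 c2@0 c3@4, authorship .....
After op 4 (insert('s')): buffer="ssygsdsc" (len 8), cursors c1@2 c2@2 c3@7, authorship 12....3.
After op 5 (insert('u')): buffer="ssuuygsdsuc" (len 11), cursors c1@4 c2@4 c3@10, authorship 1212....33.

Answer: ssuuygsdsuc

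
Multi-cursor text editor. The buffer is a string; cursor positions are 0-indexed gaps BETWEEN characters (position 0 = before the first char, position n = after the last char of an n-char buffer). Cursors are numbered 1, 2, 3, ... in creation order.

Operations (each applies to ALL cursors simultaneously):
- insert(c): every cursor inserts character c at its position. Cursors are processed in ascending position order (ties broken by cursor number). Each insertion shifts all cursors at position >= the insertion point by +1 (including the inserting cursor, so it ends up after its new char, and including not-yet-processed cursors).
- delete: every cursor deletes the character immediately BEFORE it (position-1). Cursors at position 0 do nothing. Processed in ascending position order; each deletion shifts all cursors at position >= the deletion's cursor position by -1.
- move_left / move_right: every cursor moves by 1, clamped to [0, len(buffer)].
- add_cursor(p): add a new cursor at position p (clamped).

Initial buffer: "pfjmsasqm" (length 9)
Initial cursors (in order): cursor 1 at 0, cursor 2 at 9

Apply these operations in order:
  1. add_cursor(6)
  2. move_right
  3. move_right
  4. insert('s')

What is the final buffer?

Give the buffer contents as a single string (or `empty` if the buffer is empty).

After op 1 (add_cursor(6)): buffer="pfjmsasqm" (len 9), cursors c1@0 c3@6 c2@9, authorship .........
After op 2 (move_right): buffer="pfjmsasqm" (len 9), cursors c1@1 c3@7 c2@9, authorship .........
After op 3 (move_right): buffer="pfjmsasqm" (len 9), cursors c1@2 c3@8 c2@9, authorship .........
After op 4 (insert('s')): buffer="pfsjmsasqsms" (len 12), cursors c1@3 c3@10 c2@12, authorship ..1......3.2

Answer: pfsjmsasqsms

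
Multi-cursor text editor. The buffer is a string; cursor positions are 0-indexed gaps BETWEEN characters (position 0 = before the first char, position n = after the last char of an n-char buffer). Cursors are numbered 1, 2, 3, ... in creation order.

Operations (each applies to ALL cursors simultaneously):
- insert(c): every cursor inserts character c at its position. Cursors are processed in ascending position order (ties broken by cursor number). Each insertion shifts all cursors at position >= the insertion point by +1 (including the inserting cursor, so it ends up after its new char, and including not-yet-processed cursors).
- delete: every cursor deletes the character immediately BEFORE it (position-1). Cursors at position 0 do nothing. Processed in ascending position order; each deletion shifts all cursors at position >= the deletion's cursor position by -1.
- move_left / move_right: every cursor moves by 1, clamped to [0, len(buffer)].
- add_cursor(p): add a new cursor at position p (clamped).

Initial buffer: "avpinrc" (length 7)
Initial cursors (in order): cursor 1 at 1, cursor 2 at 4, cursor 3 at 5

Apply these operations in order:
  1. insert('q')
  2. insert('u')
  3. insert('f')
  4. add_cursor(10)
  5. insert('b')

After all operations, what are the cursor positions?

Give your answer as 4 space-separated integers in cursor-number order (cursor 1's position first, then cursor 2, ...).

Answer: 5 13 18 13

Derivation:
After op 1 (insert('q')): buffer="aqvpiqnqrc" (len 10), cursors c1@2 c2@6 c3@8, authorship .1...2.3..
After op 2 (insert('u')): buffer="aquvpiqunqurc" (len 13), cursors c1@3 c2@8 c3@11, authorship .11...22.33..
After op 3 (insert('f')): buffer="aqufvpiqufnqufrc" (len 16), cursors c1@4 c2@10 c3@14, authorship .111...222.333..
After op 4 (add_cursor(10)): buffer="aqufvpiqufnqufrc" (len 16), cursors c1@4 c2@10 c4@10 c3@14, authorship .111...222.333..
After op 5 (insert('b')): buffer="aqufbvpiqufbbnqufbrc" (len 20), cursors c1@5 c2@13 c4@13 c3@18, authorship .1111...22224.3333..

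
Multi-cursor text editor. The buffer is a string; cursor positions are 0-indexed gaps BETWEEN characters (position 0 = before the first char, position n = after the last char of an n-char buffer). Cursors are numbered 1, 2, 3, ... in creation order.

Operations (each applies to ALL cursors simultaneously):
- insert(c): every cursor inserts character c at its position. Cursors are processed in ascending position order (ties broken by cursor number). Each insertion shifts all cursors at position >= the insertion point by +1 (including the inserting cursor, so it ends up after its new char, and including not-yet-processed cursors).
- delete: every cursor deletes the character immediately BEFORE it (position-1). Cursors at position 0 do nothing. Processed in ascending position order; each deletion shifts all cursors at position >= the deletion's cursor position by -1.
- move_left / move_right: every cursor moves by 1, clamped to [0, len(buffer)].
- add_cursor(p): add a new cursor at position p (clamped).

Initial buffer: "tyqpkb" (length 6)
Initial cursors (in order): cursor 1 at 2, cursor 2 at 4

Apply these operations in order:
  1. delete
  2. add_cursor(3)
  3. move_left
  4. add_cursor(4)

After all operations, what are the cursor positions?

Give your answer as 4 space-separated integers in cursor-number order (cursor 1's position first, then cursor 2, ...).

Answer: 0 1 2 4

Derivation:
After op 1 (delete): buffer="tqkb" (len 4), cursors c1@1 c2@2, authorship ....
After op 2 (add_cursor(3)): buffer="tqkb" (len 4), cursors c1@1 c2@2 c3@3, authorship ....
After op 3 (move_left): buffer="tqkb" (len 4), cursors c1@0 c2@1 c3@2, authorship ....
After op 4 (add_cursor(4)): buffer="tqkb" (len 4), cursors c1@0 c2@1 c3@2 c4@4, authorship ....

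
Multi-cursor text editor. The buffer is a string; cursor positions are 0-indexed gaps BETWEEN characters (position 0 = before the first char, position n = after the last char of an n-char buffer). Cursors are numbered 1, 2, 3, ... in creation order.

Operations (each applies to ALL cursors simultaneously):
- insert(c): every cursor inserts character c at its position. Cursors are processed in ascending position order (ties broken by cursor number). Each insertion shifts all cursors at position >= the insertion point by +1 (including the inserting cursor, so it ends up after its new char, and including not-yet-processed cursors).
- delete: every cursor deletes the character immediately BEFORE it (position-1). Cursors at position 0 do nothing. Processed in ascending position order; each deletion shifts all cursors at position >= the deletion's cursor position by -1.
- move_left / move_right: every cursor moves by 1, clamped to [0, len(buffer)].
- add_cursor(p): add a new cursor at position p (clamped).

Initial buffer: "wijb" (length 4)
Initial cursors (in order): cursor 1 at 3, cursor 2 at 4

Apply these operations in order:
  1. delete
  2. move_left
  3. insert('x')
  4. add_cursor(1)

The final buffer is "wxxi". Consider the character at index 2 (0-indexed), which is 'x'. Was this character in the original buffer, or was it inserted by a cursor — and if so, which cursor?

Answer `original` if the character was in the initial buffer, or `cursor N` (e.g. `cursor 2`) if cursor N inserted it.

After op 1 (delete): buffer="wi" (len 2), cursors c1@2 c2@2, authorship ..
After op 2 (move_left): buffer="wi" (len 2), cursors c1@1 c2@1, authorship ..
After op 3 (insert('x')): buffer="wxxi" (len 4), cursors c1@3 c2@3, authorship .12.
After op 4 (add_cursor(1)): buffer="wxxi" (len 4), cursors c3@1 c1@3 c2@3, authorship .12.
Authorship (.=original, N=cursor N): . 1 2 .
Index 2: author = 2

Answer: cursor 2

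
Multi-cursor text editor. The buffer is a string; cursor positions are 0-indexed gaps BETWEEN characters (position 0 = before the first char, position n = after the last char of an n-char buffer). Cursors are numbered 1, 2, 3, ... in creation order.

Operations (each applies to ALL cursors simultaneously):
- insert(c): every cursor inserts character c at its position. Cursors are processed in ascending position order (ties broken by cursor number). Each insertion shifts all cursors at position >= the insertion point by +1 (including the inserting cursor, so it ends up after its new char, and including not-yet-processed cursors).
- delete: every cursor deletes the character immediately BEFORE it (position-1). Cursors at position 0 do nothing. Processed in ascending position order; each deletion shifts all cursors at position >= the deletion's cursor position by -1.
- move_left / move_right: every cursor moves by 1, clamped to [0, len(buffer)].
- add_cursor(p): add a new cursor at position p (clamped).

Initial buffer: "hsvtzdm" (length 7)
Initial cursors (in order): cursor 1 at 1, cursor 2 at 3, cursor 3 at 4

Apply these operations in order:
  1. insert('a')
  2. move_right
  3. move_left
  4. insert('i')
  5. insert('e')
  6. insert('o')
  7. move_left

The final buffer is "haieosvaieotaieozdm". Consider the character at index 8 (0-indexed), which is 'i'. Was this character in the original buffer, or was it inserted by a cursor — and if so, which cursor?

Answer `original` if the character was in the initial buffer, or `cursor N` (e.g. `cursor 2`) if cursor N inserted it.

Answer: cursor 2

Derivation:
After op 1 (insert('a')): buffer="hasvatazdm" (len 10), cursors c1@2 c2@5 c3@7, authorship .1..2.3...
After op 2 (move_right): buffer="hasvatazdm" (len 10), cursors c1@3 c2@6 c3@8, authorship .1..2.3...
After op 3 (move_left): buffer="hasvatazdm" (len 10), cursors c1@2 c2@5 c3@7, authorship .1..2.3...
After op 4 (insert('i')): buffer="haisvaitaizdm" (len 13), cursors c1@3 c2@7 c3@10, authorship .11..22.33...
After op 5 (insert('e')): buffer="haiesvaietaiezdm" (len 16), cursors c1@4 c2@9 c3@13, authorship .111..222.333...
After op 6 (insert('o')): buffer="haieosvaieotaieozdm" (len 19), cursors c1@5 c2@11 c3@16, authorship .1111..2222.3333...
After op 7 (move_left): buffer="haieosvaieotaieozdm" (len 19), cursors c1@4 c2@10 c3@15, authorship .1111..2222.3333...
Authorship (.=original, N=cursor N): . 1 1 1 1 . . 2 2 2 2 . 3 3 3 3 . . .
Index 8: author = 2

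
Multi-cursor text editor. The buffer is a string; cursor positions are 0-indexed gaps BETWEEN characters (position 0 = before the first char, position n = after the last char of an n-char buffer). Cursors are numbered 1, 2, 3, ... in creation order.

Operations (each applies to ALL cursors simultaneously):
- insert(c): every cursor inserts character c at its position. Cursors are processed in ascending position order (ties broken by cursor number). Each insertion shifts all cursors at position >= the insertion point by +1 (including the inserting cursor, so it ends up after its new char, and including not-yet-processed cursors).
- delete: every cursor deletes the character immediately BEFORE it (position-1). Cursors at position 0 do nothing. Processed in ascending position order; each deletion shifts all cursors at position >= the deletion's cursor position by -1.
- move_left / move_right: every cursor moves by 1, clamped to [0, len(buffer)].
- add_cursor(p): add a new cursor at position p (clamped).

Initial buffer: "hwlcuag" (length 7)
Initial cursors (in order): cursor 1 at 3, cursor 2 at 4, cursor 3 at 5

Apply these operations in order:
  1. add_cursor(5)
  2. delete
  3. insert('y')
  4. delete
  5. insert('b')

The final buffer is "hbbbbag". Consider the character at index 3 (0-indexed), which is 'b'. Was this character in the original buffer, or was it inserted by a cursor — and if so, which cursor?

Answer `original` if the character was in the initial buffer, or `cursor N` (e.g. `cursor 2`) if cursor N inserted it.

Answer: cursor 3

Derivation:
After op 1 (add_cursor(5)): buffer="hwlcuag" (len 7), cursors c1@3 c2@4 c3@5 c4@5, authorship .......
After op 2 (delete): buffer="hag" (len 3), cursors c1@1 c2@1 c3@1 c4@1, authorship ...
After op 3 (insert('y')): buffer="hyyyyag" (len 7), cursors c1@5 c2@5 c3@5 c4@5, authorship .1234..
After op 4 (delete): buffer="hag" (len 3), cursors c1@1 c2@1 c3@1 c4@1, authorship ...
After op 5 (insert('b')): buffer="hbbbbag" (len 7), cursors c1@5 c2@5 c3@5 c4@5, authorship .1234..
Authorship (.=original, N=cursor N): . 1 2 3 4 . .
Index 3: author = 3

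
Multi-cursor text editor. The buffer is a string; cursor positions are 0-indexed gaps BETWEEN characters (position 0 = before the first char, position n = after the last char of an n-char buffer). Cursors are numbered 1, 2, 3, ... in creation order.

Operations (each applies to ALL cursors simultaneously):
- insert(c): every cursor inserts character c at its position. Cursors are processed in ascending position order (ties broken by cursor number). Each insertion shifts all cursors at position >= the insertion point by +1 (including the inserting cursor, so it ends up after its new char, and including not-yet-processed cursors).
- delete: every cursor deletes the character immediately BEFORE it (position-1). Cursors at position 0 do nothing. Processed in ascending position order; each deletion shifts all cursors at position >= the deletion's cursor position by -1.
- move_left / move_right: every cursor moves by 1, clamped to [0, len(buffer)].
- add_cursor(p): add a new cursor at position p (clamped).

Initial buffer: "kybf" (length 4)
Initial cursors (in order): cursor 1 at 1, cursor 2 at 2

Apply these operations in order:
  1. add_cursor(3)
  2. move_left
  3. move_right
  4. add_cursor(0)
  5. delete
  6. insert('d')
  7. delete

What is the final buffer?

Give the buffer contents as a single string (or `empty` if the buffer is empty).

After op 1 (add_cursor(3)): buffer="kybf" (len 4), cursors c1@1 c2@2 c3@3, authorship ....
After op 2 (move_left): buffer="kybf" (len 4), cursors c1@0 c2@1 c3@2, authorship ....
After op 3 (move_right): buffer="kybf" (len 4), cursors c1@1 c2@2 c3@3, authorship ....
After op 4 (add_cursor(0)): buffer="kybf" (len 4), cursors c4@0 c1@1 c2@2 c3@3, authorship ....
After op 5 (delete): buffer="f" (len 1), cursors c1@0 c2@0 c3@0 c4@0, authorship .
After op 6 (insert('d')): buffer="ddddf" (len 5), cursors c1@4 c2@4 c3@4 c4@4, authorship 1234.
After op 7 (delete): buffer="f" (len 1), cursors c1@0 c2@0 c3@0 c4@0, authorship .

Answer: f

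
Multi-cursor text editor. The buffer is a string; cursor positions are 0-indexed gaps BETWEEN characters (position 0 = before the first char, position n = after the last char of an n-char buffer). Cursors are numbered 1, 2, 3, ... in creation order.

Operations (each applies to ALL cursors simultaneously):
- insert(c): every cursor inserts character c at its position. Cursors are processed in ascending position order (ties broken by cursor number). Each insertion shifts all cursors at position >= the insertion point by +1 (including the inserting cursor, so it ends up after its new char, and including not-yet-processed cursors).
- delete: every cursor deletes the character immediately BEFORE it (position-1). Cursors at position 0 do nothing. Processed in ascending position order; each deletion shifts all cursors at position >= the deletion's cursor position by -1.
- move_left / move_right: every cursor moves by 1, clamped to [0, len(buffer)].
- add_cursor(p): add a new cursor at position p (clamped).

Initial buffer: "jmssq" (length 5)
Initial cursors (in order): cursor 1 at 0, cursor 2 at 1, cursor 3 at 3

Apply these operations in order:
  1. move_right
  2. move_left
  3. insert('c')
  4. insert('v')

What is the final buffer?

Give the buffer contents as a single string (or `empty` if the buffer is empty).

Answer: cvjcvmscvsq

Derivation:
After op 1 (move_right): buffer="jmssq" (len 5), cursors c1@1 c2@2 c3@4, authorship .....
After op 2 (move_left): buffer="jmssq" (len 5), cursors c1@0 c2@1 c3@3, authorship .....
After op 3 (insert('c')): buffer="cjcmscsq" (len 8), cursors c1@1 c2@3 c3@6, authorship 1.2..3..
After op 4 (insert('v')): buffer="cvjcvmscvsq" (len 11), cursors c1@2 c2@5 c3@9, authorship 11.22..33..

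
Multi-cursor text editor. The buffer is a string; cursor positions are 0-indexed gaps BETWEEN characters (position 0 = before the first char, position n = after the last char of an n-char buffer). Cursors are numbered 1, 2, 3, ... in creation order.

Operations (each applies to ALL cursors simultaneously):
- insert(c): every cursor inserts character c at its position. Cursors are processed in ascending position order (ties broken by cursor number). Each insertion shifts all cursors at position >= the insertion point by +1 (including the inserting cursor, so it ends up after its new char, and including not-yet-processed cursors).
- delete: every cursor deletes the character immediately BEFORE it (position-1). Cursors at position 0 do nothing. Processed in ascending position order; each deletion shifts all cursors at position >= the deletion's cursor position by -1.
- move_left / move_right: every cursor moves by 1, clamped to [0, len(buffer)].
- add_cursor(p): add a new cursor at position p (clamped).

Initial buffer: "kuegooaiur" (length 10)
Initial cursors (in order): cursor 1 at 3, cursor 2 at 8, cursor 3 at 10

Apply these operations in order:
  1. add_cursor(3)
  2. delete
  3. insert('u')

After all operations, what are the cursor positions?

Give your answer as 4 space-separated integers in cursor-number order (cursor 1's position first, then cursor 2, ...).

After op 1 (add_cursor(3)): buffer="kuegooaiur" (len 10), cursors c1@3 c4@3 c2@8 c3@10, authorship ..........
After op 2 (delete): buffer="kgooau" (len 6), cursors c1@1 c4@1 c2@5 c3@6, authorship ......
After op 3 (insert('u')): buffer="kuugooauuu" (len 10), cursors c1@3 c4@3 c2@8 c3@10, authorship .14....2.3

Answer: 3 8 10 3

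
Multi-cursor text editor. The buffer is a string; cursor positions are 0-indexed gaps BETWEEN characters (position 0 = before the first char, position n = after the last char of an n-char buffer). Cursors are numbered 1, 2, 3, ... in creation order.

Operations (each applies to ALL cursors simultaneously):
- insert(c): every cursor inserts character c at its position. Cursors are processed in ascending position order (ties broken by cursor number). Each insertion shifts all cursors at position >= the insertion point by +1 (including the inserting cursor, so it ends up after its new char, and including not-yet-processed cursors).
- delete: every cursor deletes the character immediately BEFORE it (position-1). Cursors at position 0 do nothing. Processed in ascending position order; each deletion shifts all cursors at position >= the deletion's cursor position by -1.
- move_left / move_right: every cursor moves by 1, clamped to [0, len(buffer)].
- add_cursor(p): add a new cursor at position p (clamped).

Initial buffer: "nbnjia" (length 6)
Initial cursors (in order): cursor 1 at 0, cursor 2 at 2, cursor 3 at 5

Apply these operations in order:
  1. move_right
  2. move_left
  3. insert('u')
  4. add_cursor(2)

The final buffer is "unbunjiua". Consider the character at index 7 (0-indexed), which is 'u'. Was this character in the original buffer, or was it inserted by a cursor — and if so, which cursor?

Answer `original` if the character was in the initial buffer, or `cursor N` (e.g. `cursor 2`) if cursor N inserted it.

Answer: cursor 3

Derivation:
After op 1 (move_right): buffer="nbnjia" (len 6), cursors c1@1 c2@3 c3@6, authorship ......
After op 2 (move_left): buffer="nbnjia" (len 6), cursors c1@0 c2@2 c3@5, authorship ......
After op 3 (insert('u')): buffer="unbunjiua" (len 9), cursors c1@1 c2@4 c3@8, authorship 1..2...3.
After op 4 (add_cursor(2)): buffer="unbunjiua" (len 9), cursors c1@1 c4@2 c2@4 c3@8, authorship 1..2...3.
Authorship (.=original, N=cursor N): 1 . . 2 . . . 3 .
Index 7: author = 3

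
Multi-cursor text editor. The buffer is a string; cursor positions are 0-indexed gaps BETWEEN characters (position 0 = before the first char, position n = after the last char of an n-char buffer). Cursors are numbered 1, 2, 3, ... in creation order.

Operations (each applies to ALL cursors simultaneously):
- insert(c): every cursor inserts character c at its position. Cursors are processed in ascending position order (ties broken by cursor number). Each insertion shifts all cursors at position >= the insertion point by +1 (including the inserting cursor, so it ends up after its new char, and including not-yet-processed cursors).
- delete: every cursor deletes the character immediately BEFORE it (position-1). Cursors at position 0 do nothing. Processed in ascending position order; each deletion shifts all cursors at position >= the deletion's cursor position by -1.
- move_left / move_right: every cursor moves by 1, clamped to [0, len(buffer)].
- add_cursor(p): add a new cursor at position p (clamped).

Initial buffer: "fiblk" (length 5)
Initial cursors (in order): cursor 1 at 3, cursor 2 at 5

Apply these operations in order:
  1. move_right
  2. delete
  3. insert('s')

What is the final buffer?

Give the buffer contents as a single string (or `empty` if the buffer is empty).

Answer: fibss

Derivation:
After op 1 (move_right): buffer="fiblk" (len 5), cursors c1@4 c2@5, authorship .....
After op 2 (delete): buffer="fib" (len 3), cursors c1@3 c2@3, authorship ...
After op 3 (insert('s')): buffer="fibss" (len 5), cursors c1@5 c2@5, authorship ...12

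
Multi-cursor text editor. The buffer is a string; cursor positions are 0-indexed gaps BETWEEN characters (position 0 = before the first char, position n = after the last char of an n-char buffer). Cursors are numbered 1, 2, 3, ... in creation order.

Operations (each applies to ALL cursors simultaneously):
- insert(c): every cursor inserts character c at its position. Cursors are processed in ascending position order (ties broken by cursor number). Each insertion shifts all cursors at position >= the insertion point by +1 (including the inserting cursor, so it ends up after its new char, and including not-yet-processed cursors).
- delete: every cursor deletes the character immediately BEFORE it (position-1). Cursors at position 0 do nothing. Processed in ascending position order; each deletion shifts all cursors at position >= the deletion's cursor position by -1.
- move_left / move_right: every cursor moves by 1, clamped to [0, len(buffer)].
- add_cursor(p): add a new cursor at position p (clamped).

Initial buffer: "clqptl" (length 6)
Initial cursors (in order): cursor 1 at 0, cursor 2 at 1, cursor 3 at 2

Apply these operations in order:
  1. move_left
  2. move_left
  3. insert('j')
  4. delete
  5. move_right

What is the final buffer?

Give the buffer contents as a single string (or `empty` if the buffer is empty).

Answer: clqptl

Derivation:
After op 1 (move_left): buffer="clqptl" (len 6), cursors c1@0 c2@0 c3@1, authorship ......
After op 2 (move_left): buffer="clqptl" (len 6), cursors c1@0 c2@0 c3@0, authorship ......
After op 3 (insert('j')): buffer="jjjclqptl" (len 9), cursors c1@3 c2@3 c3@3, authorship 123......
After op 4 (delete): buffer="clqptl" (len 6), cursors c1@0 c2@0 c3@0, authorship ......
After op 5 (move_right): buffer="clqptl" (len 6), cursors c1@1 c2@1 c3@1, authorship ......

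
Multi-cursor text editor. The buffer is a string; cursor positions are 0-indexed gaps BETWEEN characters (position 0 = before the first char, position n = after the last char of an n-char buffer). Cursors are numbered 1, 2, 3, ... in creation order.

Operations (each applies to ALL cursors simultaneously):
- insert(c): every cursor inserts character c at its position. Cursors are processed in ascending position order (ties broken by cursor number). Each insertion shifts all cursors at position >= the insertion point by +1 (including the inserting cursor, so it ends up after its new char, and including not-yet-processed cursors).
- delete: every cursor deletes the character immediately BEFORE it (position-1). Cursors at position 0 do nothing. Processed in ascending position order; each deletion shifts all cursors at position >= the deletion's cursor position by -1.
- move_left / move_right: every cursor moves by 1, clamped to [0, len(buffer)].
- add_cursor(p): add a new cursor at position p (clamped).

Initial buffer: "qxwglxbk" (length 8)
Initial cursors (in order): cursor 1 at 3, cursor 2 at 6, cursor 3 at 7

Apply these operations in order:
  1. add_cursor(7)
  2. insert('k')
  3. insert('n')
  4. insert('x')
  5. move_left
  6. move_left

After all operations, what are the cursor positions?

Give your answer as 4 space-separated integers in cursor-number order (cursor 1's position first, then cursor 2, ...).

Answer: 4 10 17 17

Derivation:
After op 1 (add_cursor(7)): buffer="qxwglxbk" (len 8), cursors c1@3 c2@6 c3@7 c4@7, authorship ........
After op 2 (insert('k')): buffer="qxwkglxkbkkk" (len 12), cursors c1@4 c2@8 c3@11 c4@11, authorship ...1...2.34.
After op 3 (insert('n')): buffer="qxwknglxknbkknnk" (len 16), cursors c1@5 c2@10 c3@15 c4@15, authorship ...11...22.3434.
After op 4 (insert('x')): buffer="qxwknxglxknxbkknnxxk" (len 20), cursors c1@6 c2@12 c3@19 c4@19, authorship ...111...222.343434.
After op 5 (move_left): buffer="qxwknxglxknxbkknnxxk" (len 20), cursors c1@5 c2@11 c3@18 c4@18, authorship ...111...222.343434.
After op 6 (move_left): buffer="qxwknxglxknxbkknnxxk" (len 20), cursors c1@4 c2@10 c3@17 c4@17, authorship ...111...222.343434.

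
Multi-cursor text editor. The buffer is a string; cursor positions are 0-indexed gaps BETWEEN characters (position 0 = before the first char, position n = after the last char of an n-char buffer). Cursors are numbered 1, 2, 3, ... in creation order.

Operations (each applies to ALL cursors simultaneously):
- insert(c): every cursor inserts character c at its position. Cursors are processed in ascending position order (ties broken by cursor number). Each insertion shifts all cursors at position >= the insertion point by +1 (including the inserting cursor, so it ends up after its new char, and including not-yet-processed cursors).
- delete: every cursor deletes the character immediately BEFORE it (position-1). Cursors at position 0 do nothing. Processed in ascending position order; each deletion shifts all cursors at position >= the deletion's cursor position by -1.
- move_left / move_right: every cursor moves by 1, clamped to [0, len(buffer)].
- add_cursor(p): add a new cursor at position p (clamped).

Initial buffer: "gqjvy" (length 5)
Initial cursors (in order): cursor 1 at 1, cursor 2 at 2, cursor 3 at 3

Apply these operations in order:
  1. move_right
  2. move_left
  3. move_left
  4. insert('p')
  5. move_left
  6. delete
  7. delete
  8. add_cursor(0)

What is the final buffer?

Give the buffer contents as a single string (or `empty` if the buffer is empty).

After op 1 (move_right): buffer="gqjvy" (len 5), cursors c1@2 c2@3 c3@4, authorship .....
After op 2 (move_left): buffer="gqjvy" (len 5), cursors c1@1 c2@2 c3@3, authorship .....
After op 3 (move_left): buffer="gqjvy" (len 5), cursors c1@0 c2@1 c3@2, authorship .....
After op 4 (insert('p')): buffer="pgpqpjvy" (len 8), cursors c1@1 c2@3 c3@5, authorship 1.2.3...
After op 5 (move_left): buffer="pgpqpjvy" (len 8), cursors c1@0 c2@2 c3@4, authorship 1.2.3...
After op 6 (delete): buffer="pppjvy" (len 6), cursors c1@0 c2@1 c3@2, authorship 123...
After op 7 (delete): buffer="pjvy" (len 4), cursors c1@0 c2@0 c3@0, authorship 3...
After op 8 (add_cursor(0)): buffer="pjvy" (len 4), cursors c1@0 c2@0 c3@0 c4@0, authorship 3...

Answer: pjvy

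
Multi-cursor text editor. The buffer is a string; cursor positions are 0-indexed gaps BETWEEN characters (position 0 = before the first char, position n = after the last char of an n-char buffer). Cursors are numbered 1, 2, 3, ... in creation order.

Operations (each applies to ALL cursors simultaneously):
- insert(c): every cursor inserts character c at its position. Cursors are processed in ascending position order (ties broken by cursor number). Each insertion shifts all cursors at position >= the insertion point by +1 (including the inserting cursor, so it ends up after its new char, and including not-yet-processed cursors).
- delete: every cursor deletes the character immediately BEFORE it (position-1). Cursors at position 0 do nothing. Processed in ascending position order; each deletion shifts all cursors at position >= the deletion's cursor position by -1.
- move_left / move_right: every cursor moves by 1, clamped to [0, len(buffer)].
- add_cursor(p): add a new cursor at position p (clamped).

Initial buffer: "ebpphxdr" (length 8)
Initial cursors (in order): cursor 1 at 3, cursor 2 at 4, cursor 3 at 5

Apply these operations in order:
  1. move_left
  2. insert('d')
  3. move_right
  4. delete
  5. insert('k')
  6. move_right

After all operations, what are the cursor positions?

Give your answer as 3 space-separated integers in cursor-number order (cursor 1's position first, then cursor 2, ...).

After op 1 (move_left): buffer="ebpphxdr" (len 8), cursors c1@2 c2@3 c3@4, authorship ........
After op 2 (insert('d')): buffer="ebdpdpdhxdr" (len 11), cursors c1@3 c2@5 c3@7, authorship ..1.2.3....
After op 3 (move_right): buffer="ebdpdpdhxdr" (len 11), cursors c1@4 c2@6 c3@8, authorship ..1.2.3....
After op 4 (delete): buffer="ebdddxdr" (len 8), cursors c1@3 c2@4 c3@5, authorship ..123...
After op 5 (insert('k')): buffer="ebdkdkdkxdr" (len 11), cursors c1@4 c2@6 c3@8, authorship ..112233...
After op 6 (move_right): buffer="ebdkdkdkxdr" (len 11), cursors c1@5 c2@7 c3@9, authorship ..112233...

Answer: 5 7 9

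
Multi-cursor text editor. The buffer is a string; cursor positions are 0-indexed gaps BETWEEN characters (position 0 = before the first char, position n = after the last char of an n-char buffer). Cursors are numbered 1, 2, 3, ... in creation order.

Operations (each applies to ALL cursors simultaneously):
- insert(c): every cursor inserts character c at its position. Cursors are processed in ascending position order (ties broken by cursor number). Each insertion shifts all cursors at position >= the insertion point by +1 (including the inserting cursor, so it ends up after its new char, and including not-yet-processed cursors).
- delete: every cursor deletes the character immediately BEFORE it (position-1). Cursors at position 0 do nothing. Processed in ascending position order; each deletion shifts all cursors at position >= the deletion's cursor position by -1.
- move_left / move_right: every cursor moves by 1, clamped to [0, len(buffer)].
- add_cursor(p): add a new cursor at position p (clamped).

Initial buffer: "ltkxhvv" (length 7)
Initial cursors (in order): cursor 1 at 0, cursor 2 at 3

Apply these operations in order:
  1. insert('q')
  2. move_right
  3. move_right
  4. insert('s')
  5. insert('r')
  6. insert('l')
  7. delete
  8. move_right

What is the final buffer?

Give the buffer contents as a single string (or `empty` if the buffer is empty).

After op 1 (insert('q')): buffer="qltkqxhvv" (len 9), cursors c1@1 c2@5, authorship 1...2....
After op 2 (move_right): buffer="qltkqxhvv" (len 9), cursors c1@2 c2@6, authorship 1...2....
After op 3 (move_right): buffer="qltkqxhvv" (len 9), cursors c1@3 c2@7, authorship 1...2....
After op 4 (insert('s')): buffer="qltskqxhsvv" (len 11), cursors c1@4 c2@9, authorship 1..1.2..2..
After op 5 (insert('r')): buffer="qltsrkqxhsrvv" (len 13), cursors c1@5 c2@11, authorship 1..11.2..22..
After op 6 (insert('l')): buffer="qltsrlkqxhsrlvv" (len 15), cursors c1@6 c2@13, authorship 1..111.2..222..
After op 7 (delete): buffer="qltsrkqxhsrvv" (len 13), cursors c1@5 c2@11, authorship 1..11.2..22..
After op 8 (move_right): buffer="qltsrkqxhsrvv" (len 13), cursors c1@6 c2@12, authorship 1..11.2..22..

Answer: qltsrkqxhsrvv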